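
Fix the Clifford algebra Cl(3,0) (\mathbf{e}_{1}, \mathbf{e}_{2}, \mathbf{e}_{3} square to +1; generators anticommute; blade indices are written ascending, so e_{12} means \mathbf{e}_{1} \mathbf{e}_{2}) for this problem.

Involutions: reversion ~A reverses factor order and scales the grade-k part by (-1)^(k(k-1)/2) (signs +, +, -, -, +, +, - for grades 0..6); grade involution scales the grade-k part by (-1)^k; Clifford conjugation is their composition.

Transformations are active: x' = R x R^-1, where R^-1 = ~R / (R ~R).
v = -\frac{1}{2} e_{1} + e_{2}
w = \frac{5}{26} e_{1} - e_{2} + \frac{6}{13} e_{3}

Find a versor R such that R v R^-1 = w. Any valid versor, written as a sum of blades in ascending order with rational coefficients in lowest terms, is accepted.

Key observation: q(v) = q(w) = \frac{5}{4} (sandwiches preserve the norm), so R = v + w = -\frac{4}{13} e_{1} + \frac{6}{13} e_{3} works whenever it is invertible — the component of v along it is kept and (v - w)/2 reverses, sending v to w.
Answer: -\frac{4}{13} e_{1} + \frac{6}{13} e_{3}


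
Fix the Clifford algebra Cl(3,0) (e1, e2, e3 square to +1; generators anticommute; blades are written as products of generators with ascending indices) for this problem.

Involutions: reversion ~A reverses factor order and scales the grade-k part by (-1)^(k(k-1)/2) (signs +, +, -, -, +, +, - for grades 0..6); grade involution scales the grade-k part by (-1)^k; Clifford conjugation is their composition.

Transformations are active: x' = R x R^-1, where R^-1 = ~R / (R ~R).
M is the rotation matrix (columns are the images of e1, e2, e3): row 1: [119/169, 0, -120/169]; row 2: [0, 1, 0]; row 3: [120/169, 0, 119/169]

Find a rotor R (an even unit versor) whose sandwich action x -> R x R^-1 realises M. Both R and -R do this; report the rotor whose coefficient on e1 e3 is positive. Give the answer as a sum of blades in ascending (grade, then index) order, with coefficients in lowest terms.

Method: write R = a + b12*e1 e2 + b13*e1 e3 + b23*e2 e3 with a^2 + b12^2 + b13^2 + b23^2 = 1 (so R^-1 = ~R). Expanding the columns R e_j ~R gives tr M = 4a^2 - 1 and, from the antisymmetric part, M21 - M12 = -4a*b12, M13 - M31 = 4a*b13, M32 - M23 = -4a*b23.
Here tr M = 407/169, so a^2 = (1 + tr M)/4 = 144/169 and a = ±12/13. Taking a = 12/13: M21 - M12 = 0, M13 - M31 = -240/169, M32 - M23 = 0, giving b12 = 0, b13 = -5/13, b23 = 0, i.e. R = 12/13 - 5/13*e1 e3.
Its e1 e3 coefficient is negative, so report the other preimage -R.
Answer: -12/13 + 5/13*e1 e3. Uniqueness: Spin(3) -> SO(3) maps R and -R to the same rotation of trace 407/169; fixing the sign of the e1 e3 coefficient removes the ambiguity.


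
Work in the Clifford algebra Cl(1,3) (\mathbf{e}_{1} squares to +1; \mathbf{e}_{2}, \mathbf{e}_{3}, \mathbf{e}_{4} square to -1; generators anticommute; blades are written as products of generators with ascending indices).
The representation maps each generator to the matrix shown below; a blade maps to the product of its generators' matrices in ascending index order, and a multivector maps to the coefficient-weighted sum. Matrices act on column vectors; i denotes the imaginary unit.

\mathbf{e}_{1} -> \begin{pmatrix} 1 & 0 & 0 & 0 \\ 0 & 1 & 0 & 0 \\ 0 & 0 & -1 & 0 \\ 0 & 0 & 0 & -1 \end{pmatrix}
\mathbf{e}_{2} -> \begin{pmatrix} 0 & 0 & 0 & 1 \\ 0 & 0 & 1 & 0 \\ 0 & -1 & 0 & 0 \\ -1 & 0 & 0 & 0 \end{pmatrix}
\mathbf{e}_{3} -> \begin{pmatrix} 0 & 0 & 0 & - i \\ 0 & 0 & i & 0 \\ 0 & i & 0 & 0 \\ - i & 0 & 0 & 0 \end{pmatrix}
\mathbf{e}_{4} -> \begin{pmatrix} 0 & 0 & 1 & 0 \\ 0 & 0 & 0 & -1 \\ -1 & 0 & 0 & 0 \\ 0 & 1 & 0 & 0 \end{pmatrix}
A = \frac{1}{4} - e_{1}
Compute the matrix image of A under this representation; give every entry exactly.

M = (\frac{1}{4})*1 + (-1)*rho(e_{1}), summed entrywise (1 is the identity matrix):
Answer: \begin{pmatrix} - \frac{3}{4} & 0 & 0 & 0 \\ 0 & - \frac{3}{4} & 0 & 0 \\ 0 & 0 & \frac{5}{4} & 0 \\ 0 & 0 & 0 & \frac{5}{4} \end{pmatrix}


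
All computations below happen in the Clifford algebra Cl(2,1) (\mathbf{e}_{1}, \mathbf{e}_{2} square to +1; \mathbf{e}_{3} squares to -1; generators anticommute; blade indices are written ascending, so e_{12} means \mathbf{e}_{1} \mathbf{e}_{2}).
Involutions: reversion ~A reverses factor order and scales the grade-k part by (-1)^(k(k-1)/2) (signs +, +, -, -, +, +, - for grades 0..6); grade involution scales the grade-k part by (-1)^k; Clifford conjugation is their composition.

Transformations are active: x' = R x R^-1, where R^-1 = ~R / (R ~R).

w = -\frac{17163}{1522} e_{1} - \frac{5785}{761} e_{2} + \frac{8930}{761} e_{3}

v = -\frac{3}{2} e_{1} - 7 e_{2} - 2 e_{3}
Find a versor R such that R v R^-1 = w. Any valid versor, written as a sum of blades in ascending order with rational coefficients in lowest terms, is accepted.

Take R = v + w = -\frac{9723}{761} e_{1} - \frac{11112}{761} e_{2} + \frac{7408}{761} e_{3}. Because q(v) = q(w) = \frac{189}{4}, conjugation by R sends v exactly to w.
Answer: -\frac{9723}{761} e_{1} - \frac{11112}{761} e_{2} + \frac{7408}{761} e_{3}


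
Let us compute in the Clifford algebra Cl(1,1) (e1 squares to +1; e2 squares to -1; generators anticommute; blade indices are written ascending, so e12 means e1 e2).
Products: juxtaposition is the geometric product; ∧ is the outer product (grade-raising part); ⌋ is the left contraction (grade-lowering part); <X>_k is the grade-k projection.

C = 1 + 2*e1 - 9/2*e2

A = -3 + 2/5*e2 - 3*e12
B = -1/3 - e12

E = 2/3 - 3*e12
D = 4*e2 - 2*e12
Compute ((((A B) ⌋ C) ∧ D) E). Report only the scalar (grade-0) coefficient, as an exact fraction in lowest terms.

step 1: 4 - 2/5*e1 - 2/15*e2 + 4*e12
step 2: 13/5 + 8*e1 - 18*e2
step 3: 52/5*e2 + 134/5*e12
step 4: -402/5 - 156/5*e1 + 104/15*e2 + 268/15*e12
Answer: -402/5


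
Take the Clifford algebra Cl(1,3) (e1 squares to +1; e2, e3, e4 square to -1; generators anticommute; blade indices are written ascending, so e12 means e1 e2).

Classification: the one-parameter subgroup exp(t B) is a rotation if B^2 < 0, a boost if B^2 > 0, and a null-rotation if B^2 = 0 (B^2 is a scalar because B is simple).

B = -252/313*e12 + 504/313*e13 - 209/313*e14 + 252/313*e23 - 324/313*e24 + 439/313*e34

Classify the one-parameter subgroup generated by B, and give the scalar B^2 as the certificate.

B^2 term by term: the squares give (-252/313)^2*(e12)^2 + (504/313)^2*(e13)^2 + (-209/313)^2*(e14)^2 + (252/313)^2*(e23)^2 + (-324/313)^2*(e24)^2 + (439/313)^2*(e34)^2 = 63504/97969*(+1) + 254016/97969*(+1) + 43681/97969*(+1) + 63504/97969*(-1) + 104976/97969*(-1) + 192721/97969*(-1) = 0 (each basis 2-blade squares to minus the product of its generators' squares); cross terms between blades sharing an index anticommute and cancel; the commuting (index-disjoint) pairs give grade-4 terms 2*c*c'*(blade product), which cancel blade by blade — e1234: -221256/97969 + 326592/97969 - 105336/97969 = 0 — confirming B is simple. So B^2 = 0.
Answer: null-rotation, certificate B^2 = 0. Because 0 is invariant under every versor sandwich, the classification follows from its sign alone.


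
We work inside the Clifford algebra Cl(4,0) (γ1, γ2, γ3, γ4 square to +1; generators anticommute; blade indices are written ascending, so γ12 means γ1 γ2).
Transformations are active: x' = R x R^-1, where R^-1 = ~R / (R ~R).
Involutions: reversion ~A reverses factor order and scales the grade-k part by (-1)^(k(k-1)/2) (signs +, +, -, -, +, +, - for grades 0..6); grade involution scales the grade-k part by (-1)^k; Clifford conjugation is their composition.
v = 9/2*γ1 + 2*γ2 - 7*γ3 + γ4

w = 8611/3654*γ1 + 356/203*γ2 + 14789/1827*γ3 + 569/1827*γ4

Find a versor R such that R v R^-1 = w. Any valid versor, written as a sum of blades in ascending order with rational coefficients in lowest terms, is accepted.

R = v + w = 12527/1827*γ1 + 762/203*γ2 + 2000/1827*γ3 + 2396/1827*γ4 works: the equal norms (297/4) guarantee its sandwich swaps v into w.
Answer: 12527/1827*γ1 + 762/203*γ2 + 2000/1827*γ3 + 2396/1827*γ4


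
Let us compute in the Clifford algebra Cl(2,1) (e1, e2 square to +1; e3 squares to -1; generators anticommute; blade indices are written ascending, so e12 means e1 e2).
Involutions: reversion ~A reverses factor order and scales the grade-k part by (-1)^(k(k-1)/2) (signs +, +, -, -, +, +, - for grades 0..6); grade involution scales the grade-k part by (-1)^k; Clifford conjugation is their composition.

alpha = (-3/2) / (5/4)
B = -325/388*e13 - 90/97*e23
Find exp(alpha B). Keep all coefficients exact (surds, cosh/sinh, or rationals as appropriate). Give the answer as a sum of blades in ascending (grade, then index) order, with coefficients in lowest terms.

B^2 term by term: the squares give (-325/388)^2*(e13)^2 + (-90/97)^2*(e23)^2 = 105625/150544*(+1) + 8100/9409*(+1) = 25/16 (each basis 2-blade squares to minus the product of its generators' squares); cross terms between blades sharing an index anticommute and cancel. So B^2 = 25/16.
B^2 = 25/16 — since the square is positive, the closed form is hyperbolic: l = 5/4, alpha*l = -3/2, so exp(alpha B) = cosh(-3/2) + (sinh(-3/2)/(5/4))*B = cosh(3/2) + (-4*sinh(3/2)/5)*B.
Answer: cosh(3/2) + 65*sinh(3/2)/97*e13 + 72*sinh(3/2)/97*e23


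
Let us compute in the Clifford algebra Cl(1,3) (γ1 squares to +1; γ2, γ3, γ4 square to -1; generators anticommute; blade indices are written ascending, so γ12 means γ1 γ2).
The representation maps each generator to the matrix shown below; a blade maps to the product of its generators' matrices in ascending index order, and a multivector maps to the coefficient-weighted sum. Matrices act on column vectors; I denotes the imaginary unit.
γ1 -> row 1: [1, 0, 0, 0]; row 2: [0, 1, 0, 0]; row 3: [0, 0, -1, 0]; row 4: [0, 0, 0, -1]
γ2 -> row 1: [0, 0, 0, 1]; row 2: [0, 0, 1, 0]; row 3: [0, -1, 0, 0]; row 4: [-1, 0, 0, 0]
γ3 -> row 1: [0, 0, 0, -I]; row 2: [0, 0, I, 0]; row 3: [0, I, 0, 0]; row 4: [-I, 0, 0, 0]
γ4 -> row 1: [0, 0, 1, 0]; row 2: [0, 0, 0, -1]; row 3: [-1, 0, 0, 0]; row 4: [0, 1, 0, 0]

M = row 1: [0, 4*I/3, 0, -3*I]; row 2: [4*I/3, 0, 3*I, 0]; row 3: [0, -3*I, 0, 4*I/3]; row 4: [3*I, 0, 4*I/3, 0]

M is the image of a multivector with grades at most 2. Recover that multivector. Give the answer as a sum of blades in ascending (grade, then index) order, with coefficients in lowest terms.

Method: the blade images are trace-orthogonal — tr(rho(e_A) rho(e_B)^-1) = 4 if A = B and 0 otherwise — and rho(e_A)^-1 = (e_A)^2 * rho(e_A) with (e_A)^2 = +1 or -1, so the coefficient of e_A in the preimage is (e_A)^2 * tr(M rho(e_A))/4.
Nonzero projections over blades of grade <= 2: γ13: (γ13)^2 = +1, tr(M rho(γ13)) = 12, coefficient 3; γ34: (γ34)^2 = -1, tr(M rho(γ34)) = 16/3, coefficient -4/3. Every other blade of grade <= 2 projects to 0.
Answer: 3*γ13 - 4/3*γ34


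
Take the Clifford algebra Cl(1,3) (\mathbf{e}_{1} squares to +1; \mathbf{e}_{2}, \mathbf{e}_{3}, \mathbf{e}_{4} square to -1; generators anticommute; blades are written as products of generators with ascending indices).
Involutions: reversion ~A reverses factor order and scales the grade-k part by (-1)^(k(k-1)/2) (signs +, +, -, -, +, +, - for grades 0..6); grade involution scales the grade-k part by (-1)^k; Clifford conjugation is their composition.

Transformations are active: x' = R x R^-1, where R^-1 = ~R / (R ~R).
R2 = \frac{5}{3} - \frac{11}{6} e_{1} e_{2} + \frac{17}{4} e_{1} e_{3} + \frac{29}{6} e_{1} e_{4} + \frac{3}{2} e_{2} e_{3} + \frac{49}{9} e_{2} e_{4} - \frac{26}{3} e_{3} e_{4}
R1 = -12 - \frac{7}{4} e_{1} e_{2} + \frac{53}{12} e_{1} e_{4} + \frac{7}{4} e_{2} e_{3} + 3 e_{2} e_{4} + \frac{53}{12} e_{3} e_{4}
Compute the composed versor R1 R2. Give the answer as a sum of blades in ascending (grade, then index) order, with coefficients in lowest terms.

Distribute over the terms of R1 (each basis-blade product reordered to ascending indices, repeated generators contracted through their squares):
(-12) R2 = -20 + 22 e_{1} e_{2} - 51 e_{1} e_{3} - 58 e_{1} e_{4} - 18 e_{2} e_{3} - \frac{196}{3} e_{2} e_{4} + 104 e_{3} e_{4}
(-\frac{7}{4} e_{1} e_{2}) R2 = \frac{77}{24} - \frac{35}{12} e_{1} e_{2} + \frac{21}{8} e_{1} e_{3} + \frac{343}{36} e_{1} e_{4} + \frac{119}{16} e_{2} e_{3} + \frac{203}{24} e_{2} e_{4} + \frac{91}{6} e_{1} e_{2} e_{3} e_{4}
(\frac{53}{12} e_{1} e_{4}) R2 = \frac{1537}{72} + \frac{2597}{108} e_{1} e_{2} - \frac{689}{18} e_{1} e_{3} + \frac{265}{36} e_{1} e_{4} - \frac{583}{72} e_{2} e_{4} + \frac{901}{48} e_{3} e_{4} + \frac{53}{8} e_{1} e_{2} e_{3} e_{4}
(\frac{7}{4} e_{2} e_{3}) R2 = -\frac{21}{8} - \frac{119}{16} e_{1} e_{2} - \frac{77}{24} e_{1} e_{3} + \frac{35}{12} e_{2} e_{3} + \frac{91}{6} e_{2} e_{4} + \frac{343}{36} e_{3} e_{4} + \frac{203}{24} e_{1} e_{2} e_{3} e_{4}
(3 e_{2} e_{4}) R2 = -\frac{49}{3} - \frac{29}{2} e_{1} e_{2} - \frac{11}{2} e_{1} e_{4} - 26 e_{2} e_{3} + 5 e_{2} e_{4} - \frac{9}{2} e_{3} e_{4} - \frac{51}{4} e_{1} e_{2} e_{3} e_{4}
(\frac{53}{12} e_{3} e_{4}) R2 = \frac{689}{18} - \frac{1537}{72} e_{1} e_{3} + \frac{901}{48} e_{1} e_{4} - \frac{2597}{108} e_{2} e_{3} + \frac{53}{8} e_{2} e_{4} + \frac{265}{36} e_{3} e_{4} - \frac{583}{72} e_{1} e_{2} e_{3} e_{4}
Summing the partial products and collecting blades:
Answer: \frac{191}{8} + \frac{9155}{432} e_{1} e_{2} - \frac{2669}{24} e_{1} e_{3} - \frac{4009}{144} e_{1} e_{4} - \frac{24923}{432} e_{2} e_{3} - \frac{2749}{72} e_{2} e_{4} + \frac{19463}{144} e_{3} e_{4} + \frac{677}{72} e_{1} e_{2} e_{3} e_{4}


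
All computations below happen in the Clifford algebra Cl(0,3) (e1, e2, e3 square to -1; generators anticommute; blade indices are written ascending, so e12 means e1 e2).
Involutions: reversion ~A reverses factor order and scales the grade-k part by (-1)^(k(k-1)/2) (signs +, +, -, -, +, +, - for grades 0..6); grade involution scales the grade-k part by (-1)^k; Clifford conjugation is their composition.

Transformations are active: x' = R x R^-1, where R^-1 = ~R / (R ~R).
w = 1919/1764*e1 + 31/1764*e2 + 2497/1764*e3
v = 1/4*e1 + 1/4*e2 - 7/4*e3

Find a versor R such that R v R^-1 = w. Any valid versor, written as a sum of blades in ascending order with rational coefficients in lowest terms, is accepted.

The midline construction: v and w both square to -51/16, so reflecting in their sum 590/441*e1 + 118/441*e2 - 295/882*e3 exchanges them.
Answer: 590/441*e1 + 118/441*e2 - 295/882*e3


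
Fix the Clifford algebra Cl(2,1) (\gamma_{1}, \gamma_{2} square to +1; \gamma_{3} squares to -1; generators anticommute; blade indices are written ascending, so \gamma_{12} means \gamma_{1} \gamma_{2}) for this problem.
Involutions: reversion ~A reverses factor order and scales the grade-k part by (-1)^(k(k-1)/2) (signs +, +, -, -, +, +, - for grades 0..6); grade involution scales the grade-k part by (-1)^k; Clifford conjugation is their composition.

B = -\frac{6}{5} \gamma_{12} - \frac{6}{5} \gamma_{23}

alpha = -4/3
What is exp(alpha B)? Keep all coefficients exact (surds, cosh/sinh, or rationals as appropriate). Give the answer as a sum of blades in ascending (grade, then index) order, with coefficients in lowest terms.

B^2 term by term: the squares give (-\frac{6}{5})^2*(\gamma_{12})^2 + (-\frac{6}{5})^2*(\gamma_{23})^2 = \frac{36}{25}*(-1) + \frac{36}{25}*(+1) = 0 (each basis 2-blade squares to minus the product of its generators' squares); cross terms between blades sharing an index anticommute and cancel. So B^2 = 0.
B^2 = 0, so the series closes: exp(alpha B) = 1 + alpha B (parabolic case).
Answer: 1 + \frac{8}{5} \gamma_{12} + \frac{8}{5} \gamma_{23}


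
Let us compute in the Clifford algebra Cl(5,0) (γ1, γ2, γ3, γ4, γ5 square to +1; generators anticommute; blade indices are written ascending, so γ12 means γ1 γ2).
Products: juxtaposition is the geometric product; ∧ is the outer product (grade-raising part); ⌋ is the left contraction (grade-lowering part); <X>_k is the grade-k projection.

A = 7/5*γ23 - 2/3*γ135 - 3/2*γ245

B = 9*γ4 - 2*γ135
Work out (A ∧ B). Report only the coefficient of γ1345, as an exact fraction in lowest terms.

step 1: 63/5*γ234 + 6*γ1345
Answer: 6


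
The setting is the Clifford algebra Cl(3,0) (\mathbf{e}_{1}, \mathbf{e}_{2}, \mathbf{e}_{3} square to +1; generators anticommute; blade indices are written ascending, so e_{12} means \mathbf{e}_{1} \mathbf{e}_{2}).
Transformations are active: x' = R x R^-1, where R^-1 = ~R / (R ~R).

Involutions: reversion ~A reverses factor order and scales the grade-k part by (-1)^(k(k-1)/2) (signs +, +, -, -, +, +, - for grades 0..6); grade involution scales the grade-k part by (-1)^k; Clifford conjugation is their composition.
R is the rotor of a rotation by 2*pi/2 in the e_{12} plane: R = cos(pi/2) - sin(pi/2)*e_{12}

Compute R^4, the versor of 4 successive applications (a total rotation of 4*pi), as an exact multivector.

The rotor phase is half the rotation angle and phases add under composition, so 4 steps in the e_{12} plane accumulate phase 4*(pi/2) = 2 \pi: R^4 = cos(2 \pi) - sin(2 \pi)*e_{12}.
cos(2 \pi) = 1 and sin(2 \pi) = 0, so R^4 = 1. The total rotation 4*pi is 2 full turns, so every vector returns to itself, yet the rotor is +1, back on the identity sheet (an even number of 2*pi turns).
Answer: 1


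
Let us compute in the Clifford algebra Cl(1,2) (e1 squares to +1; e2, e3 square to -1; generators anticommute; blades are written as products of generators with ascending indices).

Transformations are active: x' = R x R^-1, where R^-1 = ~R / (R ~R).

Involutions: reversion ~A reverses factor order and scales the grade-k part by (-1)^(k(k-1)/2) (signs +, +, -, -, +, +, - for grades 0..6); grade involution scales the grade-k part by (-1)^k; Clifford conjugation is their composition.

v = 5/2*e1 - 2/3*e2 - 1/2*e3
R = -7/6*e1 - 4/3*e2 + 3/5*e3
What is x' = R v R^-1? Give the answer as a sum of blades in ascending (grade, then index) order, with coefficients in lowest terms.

~R = -7/6*e1 - 4/3*e2 + 3/5*e3, and R ~R = -233/300, so R^-1 = ~R / (-233/300).
R v = -631/180 + 37/9*e1 e2 - 11/12*e1 e3 + 16/15*e2 e3
Answer: -54655/4194*e1 - 23842/2097*e2 + 2757/466*e3


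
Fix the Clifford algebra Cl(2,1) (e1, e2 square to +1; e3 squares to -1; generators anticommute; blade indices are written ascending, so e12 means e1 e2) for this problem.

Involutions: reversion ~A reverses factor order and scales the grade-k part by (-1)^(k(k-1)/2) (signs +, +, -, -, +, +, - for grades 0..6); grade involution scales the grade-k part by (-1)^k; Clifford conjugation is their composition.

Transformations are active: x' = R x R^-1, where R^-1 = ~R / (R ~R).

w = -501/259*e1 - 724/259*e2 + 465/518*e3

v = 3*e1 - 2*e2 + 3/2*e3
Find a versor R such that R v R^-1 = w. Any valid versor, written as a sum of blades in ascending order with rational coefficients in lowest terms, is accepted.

Construction: equal norms (both 43/4) license R = v + w = 276/259*e1 - 1242/259*e2 + 621/259*e3 — nothing changes along that direction, while (v - w)/2 changes sign, so v maps onto w.
Answer: 276/259*e1 - 1242/259*e2 + 621/259*e3


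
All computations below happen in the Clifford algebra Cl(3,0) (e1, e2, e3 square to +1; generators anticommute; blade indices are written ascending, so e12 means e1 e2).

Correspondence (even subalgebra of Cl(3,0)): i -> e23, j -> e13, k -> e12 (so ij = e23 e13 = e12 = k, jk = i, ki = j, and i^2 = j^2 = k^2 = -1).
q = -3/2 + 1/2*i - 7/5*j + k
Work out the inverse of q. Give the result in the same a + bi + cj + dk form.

In blades: q = -3/2 + e12 - 7/5*e13 + 1/2*e23.
With qbar = -3/2 - e12 + 7/5*e13 - 1/2*e23 (scalar fixed, mapped units negated), q qbar = 273/50 (the sum of squared coefficients), so q^-1 = qbar / (273/50) = -25/91 - 50/273*e12 + 10/39*e13 - 25/273*e23; translating back:
Answer: -25/91 - 25/273*i + 10/39*j - 50/273*k


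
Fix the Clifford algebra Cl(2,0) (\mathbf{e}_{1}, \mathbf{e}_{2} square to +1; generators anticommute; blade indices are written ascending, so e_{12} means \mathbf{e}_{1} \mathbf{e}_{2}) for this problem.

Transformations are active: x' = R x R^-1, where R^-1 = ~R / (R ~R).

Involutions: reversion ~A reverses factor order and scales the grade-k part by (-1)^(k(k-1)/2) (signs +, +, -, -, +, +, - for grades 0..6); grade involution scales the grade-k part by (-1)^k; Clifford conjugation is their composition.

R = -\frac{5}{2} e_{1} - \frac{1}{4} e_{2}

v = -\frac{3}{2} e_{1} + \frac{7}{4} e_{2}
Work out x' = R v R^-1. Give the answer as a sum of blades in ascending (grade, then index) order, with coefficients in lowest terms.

~R = -\frac{5}{2} e_{1} - \frac{1}{4} e_{2}, and R ~R = \frac{101}{16}, so R^-1 = ~R / (\frac{101}{16}).
R v = \frac{53}{16} - \frac{19}{4} e_{12}
Answer: -\frac{227}{202} e_{1} - \frac{813}{404} e_{2}


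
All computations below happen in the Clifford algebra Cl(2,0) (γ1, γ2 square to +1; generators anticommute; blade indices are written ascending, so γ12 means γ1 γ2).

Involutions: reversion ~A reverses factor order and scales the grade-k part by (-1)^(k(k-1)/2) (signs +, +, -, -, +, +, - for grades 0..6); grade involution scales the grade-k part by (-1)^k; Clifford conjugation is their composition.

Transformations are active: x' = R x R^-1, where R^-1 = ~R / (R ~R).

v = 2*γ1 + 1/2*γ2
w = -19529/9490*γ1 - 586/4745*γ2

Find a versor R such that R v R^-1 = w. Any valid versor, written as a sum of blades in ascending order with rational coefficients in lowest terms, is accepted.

Sketch: the shared square 17/4 makes R = v + w = -549/9490*γ1 + 3573/9490*γ2 the natural versor; its sandwich fixes that direction, negates (v - w)/2, and sends v to w.
Answer: -549/9490*γ1 + 3573/9490*γ2


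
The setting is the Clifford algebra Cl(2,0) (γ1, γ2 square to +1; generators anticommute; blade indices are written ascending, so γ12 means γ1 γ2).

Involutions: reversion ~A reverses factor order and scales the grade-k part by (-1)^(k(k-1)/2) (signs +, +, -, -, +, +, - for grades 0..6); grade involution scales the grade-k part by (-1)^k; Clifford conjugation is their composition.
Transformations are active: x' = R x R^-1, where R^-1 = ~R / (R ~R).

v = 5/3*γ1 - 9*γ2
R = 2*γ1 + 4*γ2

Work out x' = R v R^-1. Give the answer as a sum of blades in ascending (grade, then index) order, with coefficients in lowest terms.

~R = 2*γ1 + 4*γ2, and R ~R = 20, so R^-1 = ~R / (20).
R v = -98/3 - 74/3*γ12
Answer: -41/5*γ1 - 61/15*γ2


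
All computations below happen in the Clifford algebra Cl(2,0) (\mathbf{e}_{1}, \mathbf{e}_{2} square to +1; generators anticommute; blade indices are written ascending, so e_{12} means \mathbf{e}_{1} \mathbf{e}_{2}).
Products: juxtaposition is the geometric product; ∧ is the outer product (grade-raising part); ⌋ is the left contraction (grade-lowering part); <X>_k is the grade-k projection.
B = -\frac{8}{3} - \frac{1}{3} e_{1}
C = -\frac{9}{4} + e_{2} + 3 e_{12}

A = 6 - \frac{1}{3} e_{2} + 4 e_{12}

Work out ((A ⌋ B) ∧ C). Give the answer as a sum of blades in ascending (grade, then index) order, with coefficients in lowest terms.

step 1: -16 - 2 e_{1}
step 2: 36 + \frac{9}{2} e_{1} - 16 e_{2} - 50 e_{12}
Answer: 36 + \frac{9}{2} e_{1} - 16 e_{2} - 50 e_{12}


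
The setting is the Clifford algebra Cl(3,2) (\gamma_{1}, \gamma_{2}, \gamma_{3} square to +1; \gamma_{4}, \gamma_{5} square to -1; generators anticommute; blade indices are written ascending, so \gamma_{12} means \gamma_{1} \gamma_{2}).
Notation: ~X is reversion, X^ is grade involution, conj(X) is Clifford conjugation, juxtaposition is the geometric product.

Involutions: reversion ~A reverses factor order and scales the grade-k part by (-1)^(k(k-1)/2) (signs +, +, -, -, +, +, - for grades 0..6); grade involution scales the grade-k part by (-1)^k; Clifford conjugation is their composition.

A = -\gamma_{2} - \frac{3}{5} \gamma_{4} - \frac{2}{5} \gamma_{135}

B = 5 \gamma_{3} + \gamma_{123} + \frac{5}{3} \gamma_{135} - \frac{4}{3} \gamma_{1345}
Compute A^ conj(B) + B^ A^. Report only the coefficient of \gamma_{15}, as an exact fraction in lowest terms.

first term: \frac{2}{3} + \frac{8}{15} \gamma_{4} - \gamma_{13} + 2 \gamma_{15} - 5 \gamma_{23} - \frac{2}{5} \gamma_{25} + 3 \gamma_{34} + \frac{4}{5} \gamma_{135} - \frac{3}{5} \gamma_{1234} - \frac{5}{3} \gamma_{1235} + \gamma_{1345} + \frac{4}{3} \gamma_{12345}
second term: -\frac{2}{3} - \frac{8}{15} \gamma_{4} + \gamma_{13} + 2 \gamma_{15} + 5 \gamma_{23} - \frac{2}{5} \gamma_{25} - 3 \gamma_{34} - \frac{4}{5} \gamma_{135} - \frac{3}{5} \gamma_{1234} - \frac{5}{3} \gamma_{1235} + \gamma_{1345} + \frac{4}{3} \gamma_{12345}
Answer: 4


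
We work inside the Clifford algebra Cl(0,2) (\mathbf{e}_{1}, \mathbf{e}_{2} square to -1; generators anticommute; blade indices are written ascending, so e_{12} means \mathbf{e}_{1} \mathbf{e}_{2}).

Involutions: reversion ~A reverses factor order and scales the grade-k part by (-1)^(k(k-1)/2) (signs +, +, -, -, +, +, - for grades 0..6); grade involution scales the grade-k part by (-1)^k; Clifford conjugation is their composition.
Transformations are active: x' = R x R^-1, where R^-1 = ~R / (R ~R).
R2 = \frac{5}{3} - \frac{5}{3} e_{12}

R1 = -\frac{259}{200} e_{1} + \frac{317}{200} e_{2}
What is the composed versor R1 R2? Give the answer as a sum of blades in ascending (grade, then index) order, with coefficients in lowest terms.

Distribute over the terms of R1 (each basis-blade product reordered to ascending indices, repeated generators contracted through their squares):
(-\frac{259}{200} e_{1}) R2 = -\frac{259}{120} e_{1} - \frac{259}{120} e_{2}
(\frac{317}{200} e_{2}) R2 = -\frac{317}{120} e_{1} + \frac{317}{120} e_{2}
Summing the partial products and collecting blades:
Answer: -\frac{24}{5} e_{1} + \frac{29}{60} e_{2}


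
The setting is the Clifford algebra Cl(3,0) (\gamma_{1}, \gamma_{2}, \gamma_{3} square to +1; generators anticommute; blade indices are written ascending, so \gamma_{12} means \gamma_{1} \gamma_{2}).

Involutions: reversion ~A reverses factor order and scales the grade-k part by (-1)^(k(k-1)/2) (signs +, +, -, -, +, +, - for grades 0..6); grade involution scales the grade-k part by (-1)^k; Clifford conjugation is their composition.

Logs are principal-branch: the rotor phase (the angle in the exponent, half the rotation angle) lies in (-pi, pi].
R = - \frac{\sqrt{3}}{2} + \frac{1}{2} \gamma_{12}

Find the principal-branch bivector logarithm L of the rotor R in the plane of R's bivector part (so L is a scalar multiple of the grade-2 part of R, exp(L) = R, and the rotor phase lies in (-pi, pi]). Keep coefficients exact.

The scalar part of R is - \frac{\sqrt{3}}{2}, which fixes the principal-branch rotor phase; the unit plane is then the bivector part divided by the sine of that phase, and L is that plane scaled by the phase.
Concretely: cos(phase) = - \frac{\sqrt{3}}{2} gives phase = ±\frac{5 \pi}{6}, and since phase/sin(phase) is even the sign is immaterial: L = (phase/sin(phase)) * <R>_2 = (\frac{5 \pi}{3}) * <R>_2.
Answer: \frac{5 \pi}{6} \gamma_{12}


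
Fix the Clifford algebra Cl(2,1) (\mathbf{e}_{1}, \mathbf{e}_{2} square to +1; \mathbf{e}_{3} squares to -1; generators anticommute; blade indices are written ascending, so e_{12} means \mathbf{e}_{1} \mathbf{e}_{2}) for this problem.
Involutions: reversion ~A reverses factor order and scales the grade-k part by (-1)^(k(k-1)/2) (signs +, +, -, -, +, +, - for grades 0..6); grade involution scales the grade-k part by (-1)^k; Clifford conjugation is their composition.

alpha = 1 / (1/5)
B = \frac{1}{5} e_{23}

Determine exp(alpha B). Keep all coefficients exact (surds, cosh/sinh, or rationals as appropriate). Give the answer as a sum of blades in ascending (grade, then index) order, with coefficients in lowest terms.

B^2 = (\frac{1}{5})^2*(e_{23})^2 = \frac{1}{25}*(+1) = \frac{1}{25} (a basis 2-blade squares to minus the product of its generators' squares).
B^2 = \frac{1}{25} — hyperbolic case — the even/odd split gives cosh and sinh: l = \frac{1}{5}, alpha*l = 1, so exp(alpha B) = cosh(1) + (sinh(1)/(\frac{1}{5}))*B = \cosh{\left(1 \right)} + (5 \sinh{\left(1 \right)})*B.
Answer: \cosh{\left(1 \right)} + \sinh{\left(1 \right)} e_{23}


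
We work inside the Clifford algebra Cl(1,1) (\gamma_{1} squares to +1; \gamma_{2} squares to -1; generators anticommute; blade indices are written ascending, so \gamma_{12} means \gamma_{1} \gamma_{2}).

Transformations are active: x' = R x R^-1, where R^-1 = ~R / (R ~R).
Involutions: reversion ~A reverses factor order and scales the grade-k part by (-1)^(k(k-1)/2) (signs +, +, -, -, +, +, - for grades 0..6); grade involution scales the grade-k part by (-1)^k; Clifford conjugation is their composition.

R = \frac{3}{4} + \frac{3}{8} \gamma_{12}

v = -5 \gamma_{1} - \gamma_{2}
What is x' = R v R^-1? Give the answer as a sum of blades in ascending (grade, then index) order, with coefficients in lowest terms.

~R = \frac{3}{4} - \frac{3}{8} \gamma_{12}, and R ~R = \frac{27}{64}, so R^-1 = ~R / (\frac{27}{64}).
R v = -\frac{27}{8} \gamma_{1} + \frac{9}{8} \gamma_{2}
Answer: -7 \gamma_{1} + 5 \gamma_{2}


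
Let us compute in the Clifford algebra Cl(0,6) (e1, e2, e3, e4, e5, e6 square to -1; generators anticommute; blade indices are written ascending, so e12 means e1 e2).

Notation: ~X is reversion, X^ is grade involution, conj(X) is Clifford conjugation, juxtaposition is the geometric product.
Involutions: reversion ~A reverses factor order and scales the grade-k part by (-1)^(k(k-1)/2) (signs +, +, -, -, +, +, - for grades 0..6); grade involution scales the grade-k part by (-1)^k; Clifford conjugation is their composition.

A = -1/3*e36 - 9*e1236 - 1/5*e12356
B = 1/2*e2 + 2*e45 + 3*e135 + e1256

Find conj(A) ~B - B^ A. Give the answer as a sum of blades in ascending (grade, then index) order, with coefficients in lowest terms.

first term: 1/5*e3 - 3/5*e26 + 9*e35 + 9/2*e136 + e156 + 1/6*e236 - 27*e256 + 1/3*e1235 + 1/10*e1356 - 2/3*e3456 - 2/5*e12346 + 18*e123456
second term: -1/5*e3 + 3/5*e26 - 9*e35 + 9/2*e136 + e156 + 1/6*e236 - 27*e256 + 1/3*e1235 + 1/10*e1356 - 2/3*e3456 + 2/5*e12346 - 18*e123456
Answer: 2/5*e3 - 6/5*e26 + 18*e35 - 4/5*e12346 + 36*e123456


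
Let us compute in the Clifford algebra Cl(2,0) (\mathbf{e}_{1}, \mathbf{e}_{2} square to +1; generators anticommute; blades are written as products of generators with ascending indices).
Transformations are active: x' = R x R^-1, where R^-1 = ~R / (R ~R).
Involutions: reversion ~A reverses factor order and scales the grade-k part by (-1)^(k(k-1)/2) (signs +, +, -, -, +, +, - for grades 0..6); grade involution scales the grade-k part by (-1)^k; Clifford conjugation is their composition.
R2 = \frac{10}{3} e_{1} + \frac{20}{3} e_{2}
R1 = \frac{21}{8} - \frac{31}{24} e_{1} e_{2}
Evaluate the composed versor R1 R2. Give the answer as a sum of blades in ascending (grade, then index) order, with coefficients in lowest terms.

Distribute over the terms of R1 (each basis-blade product reordered to ascending indices, repeated generators contracted through their squares):
(\frac{21}{8}) R2 = \frac{35}{4} e_{1} + \frac{35}{2} e_{2}
(-\frac{31}{24} e_{1} e_{2}) R2 = -\frac{155}{18} e_{1} + \frac{155}{36} e_{2}
Summing the partial products and collecting blades:
Answer: \frac{5}{36} e_{1} + \frac{785}{36} e_{2}


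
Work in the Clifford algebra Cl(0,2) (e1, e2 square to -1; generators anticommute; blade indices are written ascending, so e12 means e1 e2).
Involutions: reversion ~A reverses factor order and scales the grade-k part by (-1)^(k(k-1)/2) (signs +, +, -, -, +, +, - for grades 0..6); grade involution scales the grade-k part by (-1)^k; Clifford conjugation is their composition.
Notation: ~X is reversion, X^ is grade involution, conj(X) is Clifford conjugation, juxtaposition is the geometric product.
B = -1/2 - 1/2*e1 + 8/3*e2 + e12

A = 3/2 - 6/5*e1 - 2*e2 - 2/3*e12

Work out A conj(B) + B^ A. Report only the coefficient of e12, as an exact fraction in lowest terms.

first term: -123/20 + 283/180*e1 - 68/15*e2 + 91/30*e12
second term: -289/60 + 923/180*e1 - 58/15*e2 - 71/30*e12
Answer: 2/3


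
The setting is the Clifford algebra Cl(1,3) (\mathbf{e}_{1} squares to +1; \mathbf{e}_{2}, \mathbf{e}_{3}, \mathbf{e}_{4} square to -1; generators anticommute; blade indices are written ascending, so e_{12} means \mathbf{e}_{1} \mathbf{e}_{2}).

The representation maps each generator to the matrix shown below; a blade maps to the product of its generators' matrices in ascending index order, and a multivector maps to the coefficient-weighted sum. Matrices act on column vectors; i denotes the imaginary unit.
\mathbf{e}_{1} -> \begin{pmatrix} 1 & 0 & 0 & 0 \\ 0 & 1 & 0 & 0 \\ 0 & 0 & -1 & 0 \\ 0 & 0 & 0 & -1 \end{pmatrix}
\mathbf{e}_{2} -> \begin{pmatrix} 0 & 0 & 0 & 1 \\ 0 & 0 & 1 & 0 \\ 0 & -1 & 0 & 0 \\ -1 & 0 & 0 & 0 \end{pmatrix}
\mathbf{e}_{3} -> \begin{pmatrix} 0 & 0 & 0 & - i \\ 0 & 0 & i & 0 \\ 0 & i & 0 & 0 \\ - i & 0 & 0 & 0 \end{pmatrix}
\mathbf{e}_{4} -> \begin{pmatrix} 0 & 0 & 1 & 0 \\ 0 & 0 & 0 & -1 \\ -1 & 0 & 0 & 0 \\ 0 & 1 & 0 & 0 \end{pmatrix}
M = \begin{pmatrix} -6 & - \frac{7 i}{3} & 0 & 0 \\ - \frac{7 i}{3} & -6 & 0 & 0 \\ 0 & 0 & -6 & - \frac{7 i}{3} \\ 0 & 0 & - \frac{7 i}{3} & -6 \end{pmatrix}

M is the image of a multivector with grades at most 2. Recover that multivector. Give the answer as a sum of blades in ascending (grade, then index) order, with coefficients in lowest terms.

Method: the blade images are trace-orthogonal — tr(rho(e_A) rho(e_B)^-1) = 4 if A = B and 0 otherwise — and rho(e_A)^-1 = (e_A)^2 * rho(e_A) with (e_A)^2 = +1 or -1, so the coefficient of e_A in the preimage is (e_A)^2 * tr(M rho(e_A))/4.
Nonzero projections over blades of grade <= 2: 1: (1)^2 = +1, tr(M 1) = -24, coefficient -6; e_{34}: (e_{34})^2 = -1, tr(M rho(e_{34})) = - \frac{28}{3}, coefficient \frac{7}{3}. Every other blade of grade <= 2 projects to 0.
Answer: -6 + \frac{7}{3} e_{34}


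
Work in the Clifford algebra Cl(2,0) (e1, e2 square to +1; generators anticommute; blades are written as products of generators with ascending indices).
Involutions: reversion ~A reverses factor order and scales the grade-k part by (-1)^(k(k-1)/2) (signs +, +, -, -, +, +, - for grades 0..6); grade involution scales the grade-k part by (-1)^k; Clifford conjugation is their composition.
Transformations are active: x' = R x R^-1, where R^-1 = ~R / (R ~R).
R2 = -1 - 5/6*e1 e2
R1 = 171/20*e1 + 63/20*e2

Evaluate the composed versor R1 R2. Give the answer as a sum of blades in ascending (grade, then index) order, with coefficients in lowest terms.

Distribute over the terms of R1 (each basis-blade product reordered to ascending indices, repeated generators contracted through their squares):
(171/20*e1) R2 = -171/20*e1 - 57/8*e2
(63/20*e2) R2 = 21/8*e1 - 63/20*e2
Summing the partial products and collecting blades:
Answer: -237/40*e1 - 411/40*e2


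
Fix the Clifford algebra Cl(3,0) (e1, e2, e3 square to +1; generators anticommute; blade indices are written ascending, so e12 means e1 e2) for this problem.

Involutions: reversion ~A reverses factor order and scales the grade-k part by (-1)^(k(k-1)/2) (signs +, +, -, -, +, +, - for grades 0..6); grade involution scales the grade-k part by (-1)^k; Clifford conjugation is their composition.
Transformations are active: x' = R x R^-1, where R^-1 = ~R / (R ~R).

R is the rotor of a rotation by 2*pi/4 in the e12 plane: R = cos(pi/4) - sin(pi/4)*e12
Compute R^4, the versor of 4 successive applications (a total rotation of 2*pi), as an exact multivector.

The rotor phase is half the rotation angle and phases add under composition, so 4 steps in the e12 plane accumulate phase 4*(pi/4) = pi: R^4 = cos(pi) - sin(pi)*e12.
cos(pi) = -1 and sin(pi) = 0, so R^4 = -1. The total rotation 2*pi is 1 full turn, so every vector returns to itself, yet the rotor is -1, on the OTHER sheet of the double cover (an odd number of 2*pi turns).
Answer: -1


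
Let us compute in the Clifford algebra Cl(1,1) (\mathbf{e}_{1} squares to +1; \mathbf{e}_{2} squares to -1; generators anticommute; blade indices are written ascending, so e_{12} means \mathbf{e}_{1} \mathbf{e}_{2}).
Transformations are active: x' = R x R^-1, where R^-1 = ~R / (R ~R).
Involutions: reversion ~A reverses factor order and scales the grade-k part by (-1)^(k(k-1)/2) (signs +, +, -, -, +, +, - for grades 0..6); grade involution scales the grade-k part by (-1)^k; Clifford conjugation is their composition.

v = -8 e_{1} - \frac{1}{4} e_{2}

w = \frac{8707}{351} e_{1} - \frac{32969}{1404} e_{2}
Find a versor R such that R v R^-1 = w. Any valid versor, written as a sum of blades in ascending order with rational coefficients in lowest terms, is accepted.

Here q(v) = q(w) = \frac{1023}{16}; the classical choice R = v + w = \frac{5899}{351} e_{1} - \frac{8330}{351} e_{2} then realises v -> w under the sandwich.
Answer: \frac{5899}{351} e_{1} - \frac{8330}{351} e_{2}


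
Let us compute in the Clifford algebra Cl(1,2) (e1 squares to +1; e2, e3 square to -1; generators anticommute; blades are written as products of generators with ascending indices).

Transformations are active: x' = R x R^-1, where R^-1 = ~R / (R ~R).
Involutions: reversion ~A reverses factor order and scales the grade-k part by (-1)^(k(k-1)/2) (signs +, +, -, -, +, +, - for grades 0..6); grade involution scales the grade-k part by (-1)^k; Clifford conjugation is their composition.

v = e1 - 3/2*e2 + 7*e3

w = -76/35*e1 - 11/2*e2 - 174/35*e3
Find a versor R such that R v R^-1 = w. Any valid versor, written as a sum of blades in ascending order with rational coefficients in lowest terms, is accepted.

Reasoning: v^2 = w^2 = -201/4 since conjugation preserves the quadratic form; R = v + w = -41/35*e1 - 7*e2 + 71/35*e3 is then valid when invertible, keeping its own part and reversing (v - w)/2.
Answer: -41/35*e1 - 7*e2 + 71/35*e3


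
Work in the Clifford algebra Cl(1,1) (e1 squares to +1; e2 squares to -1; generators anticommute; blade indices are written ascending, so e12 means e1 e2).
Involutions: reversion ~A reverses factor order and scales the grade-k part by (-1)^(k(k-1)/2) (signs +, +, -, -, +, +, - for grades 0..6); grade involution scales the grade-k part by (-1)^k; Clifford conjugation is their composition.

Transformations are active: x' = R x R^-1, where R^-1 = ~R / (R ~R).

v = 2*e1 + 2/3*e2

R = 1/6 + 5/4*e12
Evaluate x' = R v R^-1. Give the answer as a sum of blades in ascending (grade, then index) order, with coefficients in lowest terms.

~R = 1/6 - 5/4*e12, and R ~R = -221/144, so R^-1 = ~R / (-221/144).
R v = -1/2*e1 - 43/18*e2
Answer: -418/221*e1 - 98/663*e2


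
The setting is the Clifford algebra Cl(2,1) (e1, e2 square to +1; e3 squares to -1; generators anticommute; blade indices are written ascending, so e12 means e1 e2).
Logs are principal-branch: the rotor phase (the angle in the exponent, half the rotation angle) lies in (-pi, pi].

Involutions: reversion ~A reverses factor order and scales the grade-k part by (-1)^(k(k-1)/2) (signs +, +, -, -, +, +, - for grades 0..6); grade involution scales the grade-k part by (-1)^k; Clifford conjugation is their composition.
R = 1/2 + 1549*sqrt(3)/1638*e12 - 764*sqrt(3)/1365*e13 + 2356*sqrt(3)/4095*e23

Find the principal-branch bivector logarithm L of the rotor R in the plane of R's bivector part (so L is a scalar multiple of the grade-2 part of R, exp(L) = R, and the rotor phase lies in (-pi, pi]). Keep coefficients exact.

The scalar part of R is 1/2, and that scalar determines the rotor phase on the principal branch; recovering the unit plane as bivector-part over sine of the phase gives L = phase * plane.
Concretely: cos(phase) = 1/2 gives phase = ±pi/3, and since phase/sin(phase) is even the sign is immaterial: L = (phase/sin(phase)) * <R>_2 = (2*sqrt(3)*pi/9) * <R>_2.
Answer: 1549*pi/2457*e12 - 1528*pi/4095*e13 + 4712*pi/12285*e23


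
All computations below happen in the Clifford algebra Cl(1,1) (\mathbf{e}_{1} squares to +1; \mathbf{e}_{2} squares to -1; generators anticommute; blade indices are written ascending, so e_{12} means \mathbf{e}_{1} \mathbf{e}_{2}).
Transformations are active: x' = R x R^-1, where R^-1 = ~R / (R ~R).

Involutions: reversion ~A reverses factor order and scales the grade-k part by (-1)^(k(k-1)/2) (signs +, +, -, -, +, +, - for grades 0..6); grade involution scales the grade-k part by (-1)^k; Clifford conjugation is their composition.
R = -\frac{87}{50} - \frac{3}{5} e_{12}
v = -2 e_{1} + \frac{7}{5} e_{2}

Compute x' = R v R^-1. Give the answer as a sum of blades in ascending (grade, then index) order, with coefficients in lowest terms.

~R = -\frac{87}{50} + \frac{3}{5} e_{12}, and R ~R = \frac{6669}{2500}, so R^-1 = ~R / (\frac{6669}{2500}).
R v = \frac{108}{25} e_{1} - \frac{909}{250} e_{2}
Answer: -\frac{898}{247} e_{1} + \frac{4129}{1235} e_{2}
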